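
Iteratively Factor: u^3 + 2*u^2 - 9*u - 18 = (u + 2)*(u^2 - 9) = (u - 3)*(u + 2)*(u + 3)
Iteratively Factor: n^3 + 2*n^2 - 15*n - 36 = (n + 3)*(n^2 - n - 12) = (n + 3)^2*(n - 4)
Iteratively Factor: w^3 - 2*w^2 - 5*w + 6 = (w + 2)*(w^2 - 4*w + 3) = (w - 3)*(w + 2)*(w - 1)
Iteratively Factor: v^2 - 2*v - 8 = (v + 2)*(v - 4)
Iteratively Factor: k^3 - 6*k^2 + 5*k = (k - 5)*(k^2 - k) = (k - 5)*(k - 1)*(k)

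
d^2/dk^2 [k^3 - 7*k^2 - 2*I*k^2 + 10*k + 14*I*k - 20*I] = 6*k - 14 - 4*I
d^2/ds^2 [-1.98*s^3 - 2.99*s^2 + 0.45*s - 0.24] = -11.88*s - 5.98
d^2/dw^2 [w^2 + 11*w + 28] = 2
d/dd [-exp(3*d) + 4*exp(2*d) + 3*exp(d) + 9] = (-3*exp(2*d) + 8*exp(d) + 3)*exp(d)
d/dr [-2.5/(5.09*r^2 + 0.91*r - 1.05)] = (25.45*r + 2.275)/(5.09*r^2 + 0.91*r - 1.05)^2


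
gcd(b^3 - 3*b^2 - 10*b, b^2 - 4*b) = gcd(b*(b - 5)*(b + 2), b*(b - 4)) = b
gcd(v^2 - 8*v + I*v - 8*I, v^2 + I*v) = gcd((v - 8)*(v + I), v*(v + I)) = v + I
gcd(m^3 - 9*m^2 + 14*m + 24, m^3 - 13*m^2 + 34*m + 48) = m^2 - 5*m - 6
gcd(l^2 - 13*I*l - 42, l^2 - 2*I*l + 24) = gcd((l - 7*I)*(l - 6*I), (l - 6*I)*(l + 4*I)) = l - 6*I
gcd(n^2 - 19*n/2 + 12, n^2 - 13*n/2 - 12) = n - 8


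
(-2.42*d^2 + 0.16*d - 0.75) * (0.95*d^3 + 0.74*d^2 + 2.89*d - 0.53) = -2.299*d^5 - 1.6388*d^4 - 7.5879*d^3 + 1.19*d^2 - 2.2523*d + 0.3975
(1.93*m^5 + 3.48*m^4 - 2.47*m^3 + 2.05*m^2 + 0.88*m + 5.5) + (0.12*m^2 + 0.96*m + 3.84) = 1.93*m^5 + 3.48*m^4 - 2.47*m^3 + 2.17*m^2 + 1.84*m + 9.34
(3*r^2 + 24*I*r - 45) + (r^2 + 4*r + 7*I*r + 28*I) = 4*r^2 + 4*r + 31*I*r - 45 + 28*I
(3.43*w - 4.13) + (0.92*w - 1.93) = 4.35*w - 6.06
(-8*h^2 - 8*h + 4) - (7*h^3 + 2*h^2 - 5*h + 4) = -7*h^3 - 10*h^2 - 3*h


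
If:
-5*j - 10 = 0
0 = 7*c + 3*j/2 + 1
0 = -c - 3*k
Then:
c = 2/7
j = -2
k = -2/21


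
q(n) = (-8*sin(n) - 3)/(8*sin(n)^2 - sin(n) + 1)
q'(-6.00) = 3.93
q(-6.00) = -3.89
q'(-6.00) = 3.93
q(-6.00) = -3.89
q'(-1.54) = 0.00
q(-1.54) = 0.50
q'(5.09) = -0.00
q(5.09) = 0.50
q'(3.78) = 0.69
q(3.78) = 0.40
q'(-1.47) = 0.00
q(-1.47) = 0.50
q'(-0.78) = -0.29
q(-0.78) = 0.46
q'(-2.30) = 0.19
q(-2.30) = 0.48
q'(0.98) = 1.26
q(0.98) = -1.70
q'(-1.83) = -0.01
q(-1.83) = 0.50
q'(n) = (-16*sin(n)*cos(n) + cos(n))*(-8*sin(n) - 3)/(8*sin(n)^2 - sin(n) + 1)^2 - 8*cos(n)/(8*sin(n)^2 - sin(n) + 1)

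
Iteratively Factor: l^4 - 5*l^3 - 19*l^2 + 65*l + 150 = (l - 5)*(l^3 - 19*l - 30) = (l - 5)^2*(l^2 + 5*l + 6) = (l - 5)^2*(l + 3)*(l + 2)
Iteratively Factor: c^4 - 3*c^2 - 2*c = (c + 1)*(c^3 - c^2 - 2*c) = (c - 2)*(c + 1)*(c^2 + c) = c*(c - 2)*(c + 1)*(c + 1)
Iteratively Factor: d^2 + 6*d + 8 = (d + 4)*(d + 2)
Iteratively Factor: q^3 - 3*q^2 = (q)*(q^2 - 3*q) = q*(q - 3)*(q)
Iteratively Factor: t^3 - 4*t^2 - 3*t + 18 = (t - 3)*(t^2 - t - 6) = (t - 3)*(t + 2)*(t - 3)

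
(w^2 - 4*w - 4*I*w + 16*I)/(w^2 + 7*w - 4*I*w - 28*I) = (w - 4)/(w + 7)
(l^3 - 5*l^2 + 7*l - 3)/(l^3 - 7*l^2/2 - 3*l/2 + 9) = 2*(l^2 - 2*l + 1)/(2*l^2 - l - 6)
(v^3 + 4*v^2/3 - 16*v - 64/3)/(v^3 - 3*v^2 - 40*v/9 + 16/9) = 3*(v + 4)/(3*v - 1)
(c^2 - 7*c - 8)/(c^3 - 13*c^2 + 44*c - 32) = (c + 1)/(c^2 - 5*c + 4)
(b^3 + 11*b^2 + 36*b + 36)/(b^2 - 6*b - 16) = (b^2 + 9*b + 18)/(b - 8)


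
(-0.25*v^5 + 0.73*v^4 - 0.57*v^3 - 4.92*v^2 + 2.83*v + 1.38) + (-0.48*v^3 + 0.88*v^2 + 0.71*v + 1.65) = -0.25*v^5 + 0.73*v^4 - 1.05*v^3 - 4.04*v^2 + 3.54*v + 3.03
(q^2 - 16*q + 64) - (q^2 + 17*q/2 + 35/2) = 93/2 - 49*q/2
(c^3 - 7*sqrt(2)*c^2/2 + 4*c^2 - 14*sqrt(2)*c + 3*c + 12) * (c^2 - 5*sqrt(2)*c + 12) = c^5 - 17*sqrt(2)*c^4/2 + 4*c^4 - 34*sqrt(2)*c^3 + 50*c^3 - 57*sqrt(2)*c^2 + 200*c^2 - 228*sqrt(2)*c + 36*c + 144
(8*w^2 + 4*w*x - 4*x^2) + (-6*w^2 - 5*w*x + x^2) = 2*w^2 - w*x - 3*x^2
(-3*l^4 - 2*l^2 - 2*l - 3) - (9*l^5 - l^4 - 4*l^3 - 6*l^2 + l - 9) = -9*l^5 - 2*l^4 + 4*l^3 + 4*l^2 - 3*l + 6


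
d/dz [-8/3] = 0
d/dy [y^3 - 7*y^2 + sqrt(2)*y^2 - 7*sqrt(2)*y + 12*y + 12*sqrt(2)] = 3*y^2 - 14*y + 2*sqrt(2)*y - 7*sqrt(2) + 12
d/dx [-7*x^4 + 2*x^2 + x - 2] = -28*x^3 + 4*x + 1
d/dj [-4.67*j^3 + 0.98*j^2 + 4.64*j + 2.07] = -14.01*j^2 + 1.96*j + 4.64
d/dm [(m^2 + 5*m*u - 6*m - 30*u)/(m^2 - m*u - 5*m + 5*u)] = ((-2*m + u + 5)*(m^2 + 5*m*u - 6*m - 30*u) + (2*m + 5*u - 6)*(m^2 - m*u - 5*m + 5*u))/(m^2 - m*u - 5*m + 5*u)^2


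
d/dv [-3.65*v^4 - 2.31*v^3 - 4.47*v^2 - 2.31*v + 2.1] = -14.6*v^3 - 6.93*v^2 - 8.94*v - 2.31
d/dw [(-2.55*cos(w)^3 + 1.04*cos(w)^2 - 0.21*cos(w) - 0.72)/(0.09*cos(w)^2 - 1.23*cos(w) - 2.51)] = (0.2295*cos(w)^4 - 6.273*cos(w)^3 - 17.9412*cos(w)^2 + 5.0912*cos(w) + 0.3585)*sin(w)/(0.0081*cos(w)^4 - 0.2214*cos(w)^3 + 1.0611*cos(w)^2 + 6.1746*cos(w) + 6.3001)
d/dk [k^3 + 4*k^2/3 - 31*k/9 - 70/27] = 3*k^2 + 8*k/3 - 31/9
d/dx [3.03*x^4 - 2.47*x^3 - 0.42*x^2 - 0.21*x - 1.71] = 12.12*x^3 - 7.41*x^2 - 0.84*x - 0.21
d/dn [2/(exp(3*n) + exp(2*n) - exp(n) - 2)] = (-6*exp(2*n) - 4*exp(n) + 2)*exp(n)/(exp(3*n) + exp(2*n) - exp(n) - 2)^2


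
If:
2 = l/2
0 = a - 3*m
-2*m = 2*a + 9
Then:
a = -27/8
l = 4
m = -9/8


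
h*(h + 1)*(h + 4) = h^3 + 5*h^2 + 4*h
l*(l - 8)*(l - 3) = l^3 - 11*l^2 + 24*l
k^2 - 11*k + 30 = (k - 6)*(k - 5)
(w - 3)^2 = w^2 - 6*w + 9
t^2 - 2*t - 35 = (t - 7)*(t + 5)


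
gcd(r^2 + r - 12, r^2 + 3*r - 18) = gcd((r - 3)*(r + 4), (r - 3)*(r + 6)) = r - 3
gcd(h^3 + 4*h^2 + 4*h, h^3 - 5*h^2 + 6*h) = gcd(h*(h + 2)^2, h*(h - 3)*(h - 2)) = h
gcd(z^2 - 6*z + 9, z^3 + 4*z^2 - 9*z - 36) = z - 3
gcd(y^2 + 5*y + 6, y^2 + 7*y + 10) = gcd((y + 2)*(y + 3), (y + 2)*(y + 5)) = y + 2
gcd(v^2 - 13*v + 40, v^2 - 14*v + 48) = v - 8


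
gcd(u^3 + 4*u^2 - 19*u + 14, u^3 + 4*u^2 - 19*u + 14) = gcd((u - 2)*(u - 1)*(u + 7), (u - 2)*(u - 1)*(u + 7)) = u^3 + 4*u^2 - 19*u + 14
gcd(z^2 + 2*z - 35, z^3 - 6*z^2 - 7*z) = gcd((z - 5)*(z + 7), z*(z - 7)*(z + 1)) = 1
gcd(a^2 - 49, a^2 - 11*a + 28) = a - 7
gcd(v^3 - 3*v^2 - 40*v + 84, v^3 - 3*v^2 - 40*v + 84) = v^3 - 3*v^2 - 40*v + 84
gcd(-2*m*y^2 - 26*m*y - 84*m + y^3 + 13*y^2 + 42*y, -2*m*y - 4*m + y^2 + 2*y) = -2*m + y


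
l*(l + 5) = l^2 + 5*l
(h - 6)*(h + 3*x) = h^2 + 3*h*x - 6*h - 18*x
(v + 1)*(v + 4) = v^2 + 5*v + 4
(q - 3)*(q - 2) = q^2 - 5*q + 6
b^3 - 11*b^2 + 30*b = b*(b - 6)*(b - 5)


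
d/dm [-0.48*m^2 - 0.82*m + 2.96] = -0.96*m - 0.82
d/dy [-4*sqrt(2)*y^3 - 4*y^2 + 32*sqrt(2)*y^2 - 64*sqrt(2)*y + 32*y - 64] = -12*sqrt(2)*y^2 - 8*y + 64*sqrt(2)*y - 64*sqrt(2) + 32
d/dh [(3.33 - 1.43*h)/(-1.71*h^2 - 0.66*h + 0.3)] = (-2.4453*h^2 + 11.3886*h + 1.7688)/(2.9241*h^4 + 2.2572*h^3 - 0.5904*h^2 - 0.396*h + 0.09)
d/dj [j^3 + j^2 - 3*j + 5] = 3*j^2 + 2*j - 3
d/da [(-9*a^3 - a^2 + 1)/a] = -18*a - 1 - 1/a^2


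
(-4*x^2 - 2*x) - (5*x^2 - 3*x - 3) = -9*x^2 + x + 3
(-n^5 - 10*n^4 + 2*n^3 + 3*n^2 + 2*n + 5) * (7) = -7*n^5 - 70*n^4 + 14*n^3 + 21*n^2 + 14*n + 35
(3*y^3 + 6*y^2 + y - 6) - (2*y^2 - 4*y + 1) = 3*y^3 + 4*y^2 + 5*y - 7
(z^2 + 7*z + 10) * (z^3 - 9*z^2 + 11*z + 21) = z^5 - 2*z^4 - 42*z^3 + 8*z^2 + 257*z + 210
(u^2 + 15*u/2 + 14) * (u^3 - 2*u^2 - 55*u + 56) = u^5 + 11*u^4/2 - 56*u^3 - 769*u^2/2 - 350*u + 784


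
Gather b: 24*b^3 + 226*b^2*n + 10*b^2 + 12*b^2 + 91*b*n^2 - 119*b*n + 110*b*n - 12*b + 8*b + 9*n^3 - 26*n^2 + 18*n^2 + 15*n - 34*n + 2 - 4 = 24*b^3 + b^2*(226*n + 22) + b*(91*n^2 - 9*n - 4) + 9*n^3 - 8*n^2 - 19*n - 2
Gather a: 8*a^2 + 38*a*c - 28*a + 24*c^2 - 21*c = 8*a^2 + a*(38*c - 28) + 24*c^2 - 21*c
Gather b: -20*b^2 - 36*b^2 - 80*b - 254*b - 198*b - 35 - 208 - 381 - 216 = -56*b^2 - 532*b - 840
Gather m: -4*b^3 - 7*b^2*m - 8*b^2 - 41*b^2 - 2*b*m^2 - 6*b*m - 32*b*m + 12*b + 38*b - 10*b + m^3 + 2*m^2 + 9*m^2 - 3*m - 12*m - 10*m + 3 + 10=-4*b^3 - 49*b^2 + 40*b + m^3 + m^2*(11 - 2*b) + m*(-7*b^2 - 38*b - 25) + 13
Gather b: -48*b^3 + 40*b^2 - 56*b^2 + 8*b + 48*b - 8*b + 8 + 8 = -48*b^3 - 16*b^2 + 48*b + 16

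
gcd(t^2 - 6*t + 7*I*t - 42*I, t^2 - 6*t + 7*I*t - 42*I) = t^2 + t*(-6 + 7*I) - 42*I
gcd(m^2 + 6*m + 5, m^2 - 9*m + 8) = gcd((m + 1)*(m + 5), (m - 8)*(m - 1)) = 1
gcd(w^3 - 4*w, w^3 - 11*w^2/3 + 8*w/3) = w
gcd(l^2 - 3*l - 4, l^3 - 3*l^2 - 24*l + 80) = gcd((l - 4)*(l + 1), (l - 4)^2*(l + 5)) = l - 4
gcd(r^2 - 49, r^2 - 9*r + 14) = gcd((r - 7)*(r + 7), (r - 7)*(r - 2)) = r - 7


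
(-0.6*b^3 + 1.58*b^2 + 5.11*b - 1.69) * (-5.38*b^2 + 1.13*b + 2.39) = 3.228*b^5 - 9.1784*b^4 - 27.1404*b^3 + 18.6427*b^2 + 10.3032*b - 4.0391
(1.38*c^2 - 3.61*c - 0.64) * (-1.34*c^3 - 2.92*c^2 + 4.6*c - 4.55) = -1.8492*c^5 + 0.8078*c^4 + 17.7468*c^3 - 21.0162*c^2 + 13.4815*c + 2.912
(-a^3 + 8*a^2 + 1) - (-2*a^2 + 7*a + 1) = -a^3 + 10*a^2 - 7*a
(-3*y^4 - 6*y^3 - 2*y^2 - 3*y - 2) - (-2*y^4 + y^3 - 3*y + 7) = -y^4 - 7*y^3 - 2*y^2 - 9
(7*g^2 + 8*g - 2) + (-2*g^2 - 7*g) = 5*g^2 + g - 2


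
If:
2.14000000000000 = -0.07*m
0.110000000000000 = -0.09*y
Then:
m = -30.57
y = -1.22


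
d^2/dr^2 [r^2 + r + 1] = 2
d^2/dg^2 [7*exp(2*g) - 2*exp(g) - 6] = (28*exp(g) - 2)*exp(g)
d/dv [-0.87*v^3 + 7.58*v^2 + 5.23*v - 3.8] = -2.61*v^2 + 15.16*v + 5.23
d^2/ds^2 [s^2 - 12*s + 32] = 2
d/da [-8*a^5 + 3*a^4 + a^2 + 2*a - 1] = -40*a^4 + 12*a^3 + 2*a + 2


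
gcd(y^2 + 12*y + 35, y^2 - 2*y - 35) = y + 5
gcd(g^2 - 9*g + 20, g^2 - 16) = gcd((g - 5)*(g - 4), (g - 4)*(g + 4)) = g - 4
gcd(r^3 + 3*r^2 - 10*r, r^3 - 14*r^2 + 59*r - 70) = r - 2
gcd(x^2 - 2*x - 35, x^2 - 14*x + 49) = x - 7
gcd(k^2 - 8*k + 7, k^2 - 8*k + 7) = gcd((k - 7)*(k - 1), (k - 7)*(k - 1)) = k^2 - 8*k + 7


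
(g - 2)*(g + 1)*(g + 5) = g^3 + 4*g^2 - 7*g - 10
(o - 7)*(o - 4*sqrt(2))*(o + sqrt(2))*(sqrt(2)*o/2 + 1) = sqrt(2)*o^4/2 - 7*sqrt(2)*o^3/2 - 2*o^3 - 7*sqrt(2)*o^2 + 14*o^2 - 8*o + 49*sqrt(2)*o + 56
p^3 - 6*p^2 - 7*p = p*(p - 7)*(p + 1)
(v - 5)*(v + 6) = v^2 + v - 30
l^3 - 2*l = l*(l - sqrt(2))*(l + sqrt(2))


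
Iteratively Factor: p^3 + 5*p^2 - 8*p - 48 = (p - 3)*(p^2 + 8*p + 16) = (p - 3)*(p + 4)*(p + 4)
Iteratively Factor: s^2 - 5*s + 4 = (s - 1)*(s - 4)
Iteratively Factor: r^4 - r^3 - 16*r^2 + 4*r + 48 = (r + 2)*(r^3 - 3*r^2 - 10*r + 24) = (r - 4)*(r + 2)*(r^2 + r - 6) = (r - 4)*(r + 2)*(r + 3)*(r - 2)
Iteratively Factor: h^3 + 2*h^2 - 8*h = (h - 2)*(h^2 + 4*h) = (h - 2)*(h + 4)*(h)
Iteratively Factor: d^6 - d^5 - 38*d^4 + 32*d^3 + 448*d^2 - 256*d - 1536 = (d - 4)*(d^5 + 3*d^4 - 26*d^3 - 72*d^2 + 160*d + 384) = (d - 4)*(d + 4)*(d^4 - d^3 - 22*d^2 + 16*d + 96) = (d - 4)*(d + 4)^2*(d^3 - 5*d^2 - 2*d + 24) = (d - 4)^2*(d + 4)^2*(d^2 - d - 6) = (d - 4)^2*(d - 3)*(d + 4)^2*(d + 2)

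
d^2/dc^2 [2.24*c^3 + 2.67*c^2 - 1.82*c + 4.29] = 13.44*c + 5.34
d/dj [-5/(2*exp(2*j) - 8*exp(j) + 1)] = 20*(exp(j) - 2)*exp(j)/(2*exp(2*j) - 8*exp(j) + 1)^2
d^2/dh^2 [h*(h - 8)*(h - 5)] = 6*h - 26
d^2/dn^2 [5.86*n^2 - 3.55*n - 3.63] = 11.7200000000000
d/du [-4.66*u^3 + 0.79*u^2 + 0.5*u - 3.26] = -13.98*u^2 + 1.58*u + 0.5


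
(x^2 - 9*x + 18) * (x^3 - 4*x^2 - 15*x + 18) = x^5 - 13*x^4 + 39*x^3 + 81*x^2 - 432*x + 324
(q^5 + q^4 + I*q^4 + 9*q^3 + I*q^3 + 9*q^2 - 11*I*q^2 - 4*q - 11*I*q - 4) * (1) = q^5 + q^4 + I*q^4 + 9*q^3 + I*q^3 + 9*q^2 - 11*I*q^2 - 4*q - 11*I*q - 4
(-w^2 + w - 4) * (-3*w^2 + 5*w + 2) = 3*w^4 - 8*w^3 + 15*w^2 - 18*w - 8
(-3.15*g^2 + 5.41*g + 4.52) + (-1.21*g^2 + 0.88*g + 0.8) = -4.36*g^2 + 6.29*g + 5.32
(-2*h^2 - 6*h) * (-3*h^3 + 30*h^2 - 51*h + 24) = 6*h^5 - 42*h^4 - 78*h^3 + 258*h^2 - 144*h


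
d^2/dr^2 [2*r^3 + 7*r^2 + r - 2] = 12*r + 14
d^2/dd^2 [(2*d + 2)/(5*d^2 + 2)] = 20*(20*d^2*(d + 1) - (3*d + 1)*(5*d^2 + 2))/(5*d^2 + 2)^3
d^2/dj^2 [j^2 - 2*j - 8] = 2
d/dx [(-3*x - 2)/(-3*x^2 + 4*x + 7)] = (-9*x^2 - 12*x - 13)/(9*x^4 - 24*x^3 - 26*x^2 + 56*x + 49)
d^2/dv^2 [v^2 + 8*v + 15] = 2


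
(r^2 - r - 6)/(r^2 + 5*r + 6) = (r - 3)/(r + 3)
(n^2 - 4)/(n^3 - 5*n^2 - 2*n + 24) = (n - 2)/(n^2 - 7*n + 12)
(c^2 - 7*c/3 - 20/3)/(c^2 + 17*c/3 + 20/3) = (c - 4)/(c + 4)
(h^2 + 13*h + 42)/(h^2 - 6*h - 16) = (h^2 + 13*h + 42)/(h^2 - 6*h - 16)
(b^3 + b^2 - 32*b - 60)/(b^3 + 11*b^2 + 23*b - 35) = (b^2 - 4*b - 12)/(b^2 + 6*b - 7)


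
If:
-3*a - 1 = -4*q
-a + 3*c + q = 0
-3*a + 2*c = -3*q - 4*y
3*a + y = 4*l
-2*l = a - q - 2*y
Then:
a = 1/49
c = -4/49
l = -1/49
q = 13/49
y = -1/7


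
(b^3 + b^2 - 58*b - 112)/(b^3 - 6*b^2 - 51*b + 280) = (b + 2)/(b - 5)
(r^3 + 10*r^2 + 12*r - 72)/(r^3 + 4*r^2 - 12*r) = (r + 6)/r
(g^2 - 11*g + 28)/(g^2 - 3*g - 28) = (g - 4)/(g + 4)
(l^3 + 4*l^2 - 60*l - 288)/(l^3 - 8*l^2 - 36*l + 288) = (l + 6)/(l - 6)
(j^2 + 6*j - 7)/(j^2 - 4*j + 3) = (j + 7)/(j - 3)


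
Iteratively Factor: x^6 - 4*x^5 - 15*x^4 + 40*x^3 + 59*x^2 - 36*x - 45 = (x - 5)*(x^5 + x^4 - 10*x^3 - 10*x^2 + 9*x + 9) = (x - 5)*(x - 3)*(x^4 + 4*x^3 + 2*x^2 - 4*x - 3) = (x - 5)*(x - 3)*(x - 1)*(x^3 + 5*x^2 + 7*x + 3) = (x - 5)*(x - 3)*(x - 1)*(x + 1)*(x^2 + 4*x + 3) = (x - 5)*(x - 3)*(x - 1)*(x + 1)*(x + 3)*(x + 1)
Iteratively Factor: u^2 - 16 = (u - 4)*(u + 4)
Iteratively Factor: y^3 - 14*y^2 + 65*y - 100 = (y - 5)*(y^2 - 9*y + 20) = (y - 5)^2*(y - 4)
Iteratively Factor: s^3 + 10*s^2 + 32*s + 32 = (s + 4)*(s^2 + 6*s + 8) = (s + 4)^2*(s + 2)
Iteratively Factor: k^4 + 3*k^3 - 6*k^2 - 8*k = (k + 1)*(k^3 + 2*k^2 - 8*k) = k*(k + 1)*(k^2 + 2*k - 8) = k*(k - 2)*(k + 1)*(k + 4)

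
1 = 1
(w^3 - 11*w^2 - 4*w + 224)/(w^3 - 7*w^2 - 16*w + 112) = (w - 8)/(w - 4)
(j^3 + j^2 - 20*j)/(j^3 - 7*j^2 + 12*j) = (j + 5)/(j - 3)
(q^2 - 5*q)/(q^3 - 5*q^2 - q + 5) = q/(q^2 - 1)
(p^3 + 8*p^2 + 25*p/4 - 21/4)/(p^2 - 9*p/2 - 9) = (2*p^2 + 13*p - 7)/(2*(p - 6))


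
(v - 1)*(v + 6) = v^2 + 5*v - 6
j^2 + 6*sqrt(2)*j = j*(j + 6*sqrt(2))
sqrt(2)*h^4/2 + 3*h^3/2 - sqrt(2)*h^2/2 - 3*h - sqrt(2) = (h - sqrt(2))*(h + sqrt(2)/2)*(h + sqrt(2))*(sqrt(2)*h/2 + 1)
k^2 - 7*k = k*(k - 7)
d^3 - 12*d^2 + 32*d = d*(d - 8)*(d - 4)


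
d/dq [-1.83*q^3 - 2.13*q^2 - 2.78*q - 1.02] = -5.49*q^2 - 4.26*q - 2.78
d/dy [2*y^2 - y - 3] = 4*y - 1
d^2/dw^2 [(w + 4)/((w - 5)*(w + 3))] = 2*(w^3 + 12*w^2 + 21*w + 46)/(w^6 - 6*w^5 - 33*w^4 + 172*w^3 + 495*w^2 - 1350*w - 3375)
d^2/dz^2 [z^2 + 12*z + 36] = 2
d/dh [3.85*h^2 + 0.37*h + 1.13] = 7.7*h + 0.37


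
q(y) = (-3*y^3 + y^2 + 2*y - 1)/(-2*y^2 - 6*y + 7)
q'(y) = (4*y + 6)*(-3*y^3 + y^2 + 2*y - 1)/(-2*y^2 - 6*y + 7)^2 + (-9*y^2 + 2*y + 2)/(-2*y^2 - 6*y + 7) = (6*y^4 + 36*y^3 - 65*y^2 + 10*y + 8)/(4*y^4 + 24*y^3 + 8*y^2 - 84*y + 49)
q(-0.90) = 0.02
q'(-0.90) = -0.65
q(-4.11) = -101.66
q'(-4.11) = -425.15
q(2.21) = 1.50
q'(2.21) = 0.95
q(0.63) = -0.04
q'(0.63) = -0.26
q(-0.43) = -0.16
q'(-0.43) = -0.13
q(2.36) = 1.65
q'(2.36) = 0.98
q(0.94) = 1.79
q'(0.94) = -32.86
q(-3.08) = 13.83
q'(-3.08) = -27.19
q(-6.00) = -23.14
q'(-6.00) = -2.84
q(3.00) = 2.31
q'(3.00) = 1.08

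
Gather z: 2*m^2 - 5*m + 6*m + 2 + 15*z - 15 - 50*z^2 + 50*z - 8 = 2*m^2 + m - 50*z^2 + 65*z - 21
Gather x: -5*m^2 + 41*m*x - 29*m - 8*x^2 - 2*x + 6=-5*m^2 - 29*m - 8*x^2 + x*(41*m - 2) + 6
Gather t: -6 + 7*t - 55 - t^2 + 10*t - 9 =-t^2 + 17*t - 70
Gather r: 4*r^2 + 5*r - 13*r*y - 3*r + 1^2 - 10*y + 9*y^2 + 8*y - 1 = 4*r^2 + r*(2 - 13*y) + 9*y^2 - 2*y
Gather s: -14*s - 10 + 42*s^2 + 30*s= 42*s^2 + 16*s - 10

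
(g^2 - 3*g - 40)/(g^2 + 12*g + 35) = (g - 8)/(g + 7)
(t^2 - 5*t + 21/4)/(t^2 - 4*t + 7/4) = (2*t - 3)/(2*t - 1)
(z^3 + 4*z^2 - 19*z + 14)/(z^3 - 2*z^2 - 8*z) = (-z^3 - 4*z^2 + 19*z - 14)/(z*(-z^2 + 2*z + 8))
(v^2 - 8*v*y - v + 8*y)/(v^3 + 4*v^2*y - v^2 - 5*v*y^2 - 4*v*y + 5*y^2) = (-v + 8*y)/(-v^2 - 4*v*y + 5*y^2)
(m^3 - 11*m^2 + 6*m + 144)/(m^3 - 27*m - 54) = (m - 8)/(m + 3)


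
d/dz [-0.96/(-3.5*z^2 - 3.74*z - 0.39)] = (-6.72*z - 3.5904)/(3.5*z^2 + 3.74*z + 0.39)^2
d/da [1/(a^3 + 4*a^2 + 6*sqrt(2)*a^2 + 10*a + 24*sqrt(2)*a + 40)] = (-3*a^2 - 12*sqrt(2)*a - 8*a - 24*sqrt(2) - 10)/(a^3 + 4*a^2 + 6*sqrt(2)*a^2 + 10*a + 24*sqrt(2)*a + 40)^2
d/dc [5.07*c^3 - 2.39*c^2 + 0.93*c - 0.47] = 15.21*c^2 - 4.78*c + 0.93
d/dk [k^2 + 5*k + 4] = 2*k + 5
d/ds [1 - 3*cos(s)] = 3*sin(s)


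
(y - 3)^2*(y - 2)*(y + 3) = y^4 - 5*y^3 - 3*y^2 + 45*y - 54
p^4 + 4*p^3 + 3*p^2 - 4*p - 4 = (p - 1)*(p + 1)*(p + 2)^2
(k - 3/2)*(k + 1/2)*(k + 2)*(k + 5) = k^4 + 6*k^3 + 9*k^2/4 - 61*k/4 - 15/2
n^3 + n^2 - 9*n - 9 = (n - 3)*(n + 1)*(n + 3)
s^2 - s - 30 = (s - 6)*(s + 5)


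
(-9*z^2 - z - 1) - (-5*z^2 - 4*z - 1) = -4*z^2 + 3*z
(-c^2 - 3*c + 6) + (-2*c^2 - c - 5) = -3*c^2 - 4*c + 1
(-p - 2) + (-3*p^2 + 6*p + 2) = -3*p^2 + 5*p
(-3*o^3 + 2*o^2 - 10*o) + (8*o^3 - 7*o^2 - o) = 5*o^3 - 5*o^2 - 11*o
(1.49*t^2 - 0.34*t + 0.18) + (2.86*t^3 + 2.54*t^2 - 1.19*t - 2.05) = 2.86*t^3 + 4.03*t^2 - 1.53*t - 1.87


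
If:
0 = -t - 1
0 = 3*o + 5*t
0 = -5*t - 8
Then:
No Solution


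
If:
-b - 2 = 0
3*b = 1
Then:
No Solution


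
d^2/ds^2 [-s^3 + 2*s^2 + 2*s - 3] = 4 - 6*s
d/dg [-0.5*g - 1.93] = -0.500000000000000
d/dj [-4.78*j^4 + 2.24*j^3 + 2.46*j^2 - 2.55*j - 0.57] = -19.12*j^3 + 6.72*j^2 + 4.92*j - 2.55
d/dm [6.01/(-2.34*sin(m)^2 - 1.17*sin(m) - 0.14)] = (28.1268*sin(m) + 7.0317)*cos(m)/(2.34*sin(m)^2 + 1.17*sin(m) + 0.14)^2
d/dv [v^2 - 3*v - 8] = 2*v - 3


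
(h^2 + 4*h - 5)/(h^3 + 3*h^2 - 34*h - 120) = (h - 1)/(h^2 - 2*h - 24)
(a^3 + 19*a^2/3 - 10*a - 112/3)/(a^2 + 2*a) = a + 13/3 - 56/(3*a)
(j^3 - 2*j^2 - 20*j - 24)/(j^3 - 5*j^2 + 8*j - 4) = (j^3 - 2*j^2 - 20*j - 24)/(j^3 - 5*j^2 + 8*j - 4)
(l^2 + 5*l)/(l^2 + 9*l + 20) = l/(l + 4)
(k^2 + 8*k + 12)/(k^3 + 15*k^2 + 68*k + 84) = 1/(k + 7)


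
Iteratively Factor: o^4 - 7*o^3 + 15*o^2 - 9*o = (o - 3)*(o^3 - 4*o^2 + 3*o) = (o - 3)*(o - 1)*(o^2 - 3*o) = (o - 3)^2*(o - 1)*(o)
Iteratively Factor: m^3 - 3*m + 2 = (m + 2)*(m^2 - 2*m + 1) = (m - 1)*(m + 2)*(m - 1)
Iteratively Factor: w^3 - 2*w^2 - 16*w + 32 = (w + 4)*(w^2 - 6*w + 8) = (w - 4)*(w + 4)*(w - 2)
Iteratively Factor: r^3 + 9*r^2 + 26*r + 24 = (r + 4)*(r^2 + 5*r + 6) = (r + 2)*(r + 4)*(r + 3)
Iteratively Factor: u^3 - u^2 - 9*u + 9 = (u + 3)*(u^2 - 4*u + 3) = (u - 1)*(u + 3)*(u - 3)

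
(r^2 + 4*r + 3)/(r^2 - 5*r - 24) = (r + 1)/(r - 8)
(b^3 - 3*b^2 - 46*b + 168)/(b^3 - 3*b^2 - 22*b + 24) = (b^2 + 3*b - 28)/(b^2 + 3*b - 4)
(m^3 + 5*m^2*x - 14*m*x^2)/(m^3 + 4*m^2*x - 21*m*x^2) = (-m + 2*x)/(-m + 3*x)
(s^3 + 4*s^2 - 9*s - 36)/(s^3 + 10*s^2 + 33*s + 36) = (s - 3)/(s + 3)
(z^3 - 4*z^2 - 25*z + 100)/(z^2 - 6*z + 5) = (z^2 + z - 20)/(z - 1)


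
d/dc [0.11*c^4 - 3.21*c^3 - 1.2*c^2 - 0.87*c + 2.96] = 0.44*c^3 - 9.63*c^2 - 2.4*c - 0.87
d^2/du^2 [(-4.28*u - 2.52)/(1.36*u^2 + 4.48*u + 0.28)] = (-(2.72*u + 4.48)*(4.28*u + 2.52)*(5.44*u + 8.96) + (34.9248*u + 45.2032)*(1.36*u^2 + 4.48*u + 0.28))/(1.36*u^2 + 4.48*u + 0.28)^3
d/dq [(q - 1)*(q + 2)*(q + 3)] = 3*q^2 + 8*q + 1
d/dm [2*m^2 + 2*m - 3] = 4*m + 2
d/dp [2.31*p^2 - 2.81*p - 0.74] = 4.62*p - 2.81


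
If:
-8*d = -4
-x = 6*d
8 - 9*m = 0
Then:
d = 1/2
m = 8/9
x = -3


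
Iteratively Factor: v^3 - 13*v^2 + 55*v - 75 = (v - 5)*(v^2 - 8*v + 15) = (v - 5)*(v - 3)*(v - 5)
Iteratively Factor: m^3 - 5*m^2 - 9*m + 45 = (m - 5)*(m^2 - 9) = (m - 5)*(m + 3)*(m - 3)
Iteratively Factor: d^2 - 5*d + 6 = (d - 3)*(d - 2)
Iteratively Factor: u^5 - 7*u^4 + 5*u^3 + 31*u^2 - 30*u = (u - 3)*(u^4 - 4*u^3 - 7*u^2 + 10*u) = (u - 5)*(u - 3)*(u^3 + u^2 - 2*u) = (u - 5)*(u - 3)*(u - 1)*(u^2 + 2*u) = u*(u - 5)*(u - 3)*(u - 1)*(u + 2)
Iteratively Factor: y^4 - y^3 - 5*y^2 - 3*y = (y)*(y^3 - y^2 - 5*y - 3) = y*(y + 1)*(y^2 - 2*y - 3) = y*(y + 1)^2*(y - 3)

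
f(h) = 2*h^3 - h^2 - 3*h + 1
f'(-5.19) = 169.00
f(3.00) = 37.00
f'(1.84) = 13.63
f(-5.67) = -378.71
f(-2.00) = -13.00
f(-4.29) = -162.44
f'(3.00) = 45.00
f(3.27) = 50.43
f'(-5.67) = 201.23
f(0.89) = -1.05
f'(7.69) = 336.44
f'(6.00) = 201.00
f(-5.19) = -289.96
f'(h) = 6*h^2 - 2*h - 3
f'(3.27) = 54.62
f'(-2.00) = 25.00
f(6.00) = 379.00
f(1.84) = 4.55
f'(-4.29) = 116.00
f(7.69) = 828.31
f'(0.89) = -0.03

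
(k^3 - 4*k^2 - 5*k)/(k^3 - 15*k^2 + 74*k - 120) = k*(k + 1)/(k^2 - 10*k + 24)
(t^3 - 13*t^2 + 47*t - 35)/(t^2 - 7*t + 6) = (t^2 - 12*t + 35)/(t - 6)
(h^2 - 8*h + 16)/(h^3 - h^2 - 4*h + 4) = (h^2 - 8*h + 16)/(h^3 - h^2 - 4*h + 4)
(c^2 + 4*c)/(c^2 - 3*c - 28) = c/(c - 7)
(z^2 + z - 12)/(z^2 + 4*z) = (z - 3)/z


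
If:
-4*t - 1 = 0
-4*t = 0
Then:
No Solution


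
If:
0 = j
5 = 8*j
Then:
No Solution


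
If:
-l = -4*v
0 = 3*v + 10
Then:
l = -40/3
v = -10/3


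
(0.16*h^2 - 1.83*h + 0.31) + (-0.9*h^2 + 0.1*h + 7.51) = -0.74*h^2 - 1.73*h + 7.82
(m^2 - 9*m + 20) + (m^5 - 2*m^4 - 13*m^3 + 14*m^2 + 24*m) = m^5 - 2*m^4 - 13*m^3 + 15*m^2 + 15*m + 20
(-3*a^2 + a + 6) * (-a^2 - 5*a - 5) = 3*a^4 + 14*a^3 + 4*a^2 - 35*a - 30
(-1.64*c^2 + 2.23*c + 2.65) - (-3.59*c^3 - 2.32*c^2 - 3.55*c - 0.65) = 3.59*c^3 + 0.68*c^2 + 5.78*c + 3.3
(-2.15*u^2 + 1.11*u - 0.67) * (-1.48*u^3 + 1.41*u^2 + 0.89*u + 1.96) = 3.182*u^5 - 4.6743*u^4 + 0.6432*u^3 - 4.1708*u^2 + 1.5793*u - 1.3132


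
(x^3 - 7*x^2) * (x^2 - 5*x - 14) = x^5 - 12*x^4 + 21*x^3 + 98*x^2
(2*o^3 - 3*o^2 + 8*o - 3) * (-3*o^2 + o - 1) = -6*o^5 + 11*o^4 - 29*o^3 + 20*o^2 - 11*o + 3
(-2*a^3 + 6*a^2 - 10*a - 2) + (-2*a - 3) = -2*a^3 + 6*a^2 - 12*a - 5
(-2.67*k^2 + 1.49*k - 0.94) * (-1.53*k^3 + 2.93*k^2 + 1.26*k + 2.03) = 4.0851*k^5 - 10.1028*k^4 + 2.4397*k^3 - 6.2969*k^2 + 1.8403*k - 1.9082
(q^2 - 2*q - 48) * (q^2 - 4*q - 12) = q^4 - 6*q^3 - 52*q^2 + 216*q + 576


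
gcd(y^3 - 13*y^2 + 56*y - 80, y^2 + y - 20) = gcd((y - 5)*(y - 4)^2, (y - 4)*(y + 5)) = y - 4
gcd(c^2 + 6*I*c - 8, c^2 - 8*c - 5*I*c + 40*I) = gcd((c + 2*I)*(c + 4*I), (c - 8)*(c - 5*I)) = 1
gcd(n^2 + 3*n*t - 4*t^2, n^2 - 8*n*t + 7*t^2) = -n + t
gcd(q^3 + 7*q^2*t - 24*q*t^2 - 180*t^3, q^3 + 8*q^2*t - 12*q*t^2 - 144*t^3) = q^2 + 12*q*t + 36*t^2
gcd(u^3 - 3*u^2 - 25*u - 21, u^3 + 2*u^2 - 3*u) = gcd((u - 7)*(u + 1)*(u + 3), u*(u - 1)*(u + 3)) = u + 3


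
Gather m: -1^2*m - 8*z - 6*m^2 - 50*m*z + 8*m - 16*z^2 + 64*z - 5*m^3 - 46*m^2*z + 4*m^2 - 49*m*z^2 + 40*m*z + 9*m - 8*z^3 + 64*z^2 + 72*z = -5*m^3 + m^2*(-46*z - 2) + m*(-49*z^2 - 10*z + 16) - 8*z^3 + 48*z^2 + 128*z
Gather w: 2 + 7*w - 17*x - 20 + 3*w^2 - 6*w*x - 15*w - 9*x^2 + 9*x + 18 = 3*w^2 + w*(-6*x - 8) - 9*x^2 - 8*x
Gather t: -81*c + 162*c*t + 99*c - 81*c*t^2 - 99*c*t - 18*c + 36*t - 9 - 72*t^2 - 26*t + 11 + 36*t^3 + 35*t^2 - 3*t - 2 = 36*t^3 + t^2*(-81*c - 37) + t*(63*c + 7)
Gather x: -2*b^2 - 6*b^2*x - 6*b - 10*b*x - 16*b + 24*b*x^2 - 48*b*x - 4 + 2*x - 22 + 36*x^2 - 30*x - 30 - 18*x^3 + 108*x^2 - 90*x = -2*b^2 - 22*b - 18*x^3 + x^2*(24*b + 144) + x*(-6*b^2 - 58*b - 118) - 56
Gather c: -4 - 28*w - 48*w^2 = -48*w^2 - 28*w - 4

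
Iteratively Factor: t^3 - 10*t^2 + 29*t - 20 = (t - 4)*(t^2 - 6*t + 5) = (t - 5)*(t - 4)*(t - 1)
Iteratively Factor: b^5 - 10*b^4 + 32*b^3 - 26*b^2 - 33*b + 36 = (b - 1)*(b^4 - 9*b^3 + 23*b^2 - 3*b - 36) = (b - 3)*(b - 1)*(b^3 - 6*b^2 + 5*b + 12) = (b - 4)*(b - 3)*(b - 1)*(b^2 - 2*b - 3) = (b - 4)*(b - 3)*(b - 1)*(b + 1)*(b - 3)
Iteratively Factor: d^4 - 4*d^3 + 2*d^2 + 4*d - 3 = (d + 1)*(d^3 - 5*d^2 + 7*d - 3) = (d - 1)*(d + 1)*(d^2 - 4*d + 3) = (d - 3)*(d - 1)*(d + 1)*(d - 1)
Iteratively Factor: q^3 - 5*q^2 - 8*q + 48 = (q - 4)*(q^2 - q - 12) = (q - 4)*(q + 3)*(q - 4)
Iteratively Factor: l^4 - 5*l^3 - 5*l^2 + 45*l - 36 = (l - 4)*(l^3 - l^2 - 9*l + 9) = (l - 4)*(l - 3)*(l^2 + 2*l - 3) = (l - 4)*(l - 3)*(l - 1)*(l + 3)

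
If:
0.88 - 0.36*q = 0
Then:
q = 2.44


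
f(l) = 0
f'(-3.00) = 0.00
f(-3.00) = 0.00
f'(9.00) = 0.00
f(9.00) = 0.00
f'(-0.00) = 0.00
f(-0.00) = 0.00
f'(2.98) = 0.00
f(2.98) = 0.00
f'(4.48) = 0.00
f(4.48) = 0.00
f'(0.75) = 0.00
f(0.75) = 0.00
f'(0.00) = 0.00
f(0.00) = 0.00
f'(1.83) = 0.00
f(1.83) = 0.00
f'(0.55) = 0.00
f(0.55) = 0.00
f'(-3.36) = 0.00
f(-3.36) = 0.00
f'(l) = 0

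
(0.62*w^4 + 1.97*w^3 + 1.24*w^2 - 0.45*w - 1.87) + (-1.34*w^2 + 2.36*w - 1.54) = 0.62*w^4 + 1.97*w^3 - 0.1*w^2 + 1.91*w - 3.41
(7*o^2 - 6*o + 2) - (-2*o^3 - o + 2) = 2*o^3 + 7*o^2 - 5*o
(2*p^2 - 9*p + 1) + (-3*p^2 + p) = -p^2 - 8*p + 1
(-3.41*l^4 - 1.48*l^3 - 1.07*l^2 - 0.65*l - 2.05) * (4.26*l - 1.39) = -14.5266*l^5 - 1.5649*l^4 - 2.501*l^3 - 1.2817*l^2 - 7.8295*l + 2.8495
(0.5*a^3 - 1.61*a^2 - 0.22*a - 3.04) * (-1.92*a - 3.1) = -0.96*a^4 + 1.5412*a^3 + 5.4134*a^2 + 6.5188*a + 9.424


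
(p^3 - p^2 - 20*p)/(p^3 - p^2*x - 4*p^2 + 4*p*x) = (p^2 - p - 20)/(p^2 - p*x - 4*p + 4*x)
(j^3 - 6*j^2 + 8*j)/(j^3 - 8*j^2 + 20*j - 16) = j/(j - 2)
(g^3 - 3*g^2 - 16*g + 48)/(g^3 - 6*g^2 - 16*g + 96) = (g - 3)/(g - 6)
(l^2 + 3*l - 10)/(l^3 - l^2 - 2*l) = (l + 5)/(l*(l + 1))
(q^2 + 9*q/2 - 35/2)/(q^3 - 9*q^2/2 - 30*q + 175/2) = (q + 7)/(q^2 - 2*q - 35)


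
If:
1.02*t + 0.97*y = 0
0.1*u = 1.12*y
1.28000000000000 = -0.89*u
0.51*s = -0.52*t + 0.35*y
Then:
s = -0.21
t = 0.12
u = -1.44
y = -0.13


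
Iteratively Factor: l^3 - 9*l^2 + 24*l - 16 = (l - 4)*(l^2 - 5*l + 4) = (l - 4)*(l - 1)*(l - 4)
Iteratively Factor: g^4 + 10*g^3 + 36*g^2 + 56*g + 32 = (g + 2)*(g^3 + 8*g^2 + 20*g + 16) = (g + 2)^2*(g^2 + 6*g + 8) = (g + 2)^3*(g + 4)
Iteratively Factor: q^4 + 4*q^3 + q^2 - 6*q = (q + 3)*(q^3 + q^2 - 2*q) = q*(q + 3)*(q^2 + q - 2) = q*(q - 1)*(q + 3)*(q + 2)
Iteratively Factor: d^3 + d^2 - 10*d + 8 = (d - 2)*(d^2 + 3*d - 4) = (d - 2)*(d - 1)*(d + 4)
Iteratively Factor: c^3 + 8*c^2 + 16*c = (c + 4)*(c^2 + 4*c) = c*(c + 4)*(c + 4)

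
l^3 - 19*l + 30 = (l - 3)*(l - 2)*(l + 5)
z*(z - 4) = z^2 - 4*z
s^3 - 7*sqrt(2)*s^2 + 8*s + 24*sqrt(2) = (s - 6*sqrt(2))*(s - 2*sqrt(2))*(s + sqrt(2))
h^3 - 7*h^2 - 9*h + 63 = (h - 7)*(h - 3)*(h + 3)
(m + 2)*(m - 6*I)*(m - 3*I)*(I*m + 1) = I*m^4 + 10*m^3 + 2*I*m^3 + 20*m^2 - 27*I*m^2 - 18*m - 54*I*m - 36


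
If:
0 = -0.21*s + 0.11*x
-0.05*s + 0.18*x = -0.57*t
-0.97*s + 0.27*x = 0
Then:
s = 0.00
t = 0.00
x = 0.00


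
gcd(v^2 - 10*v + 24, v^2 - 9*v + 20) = v - 4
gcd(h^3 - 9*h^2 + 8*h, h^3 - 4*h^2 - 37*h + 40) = h^2 - 9*h + 8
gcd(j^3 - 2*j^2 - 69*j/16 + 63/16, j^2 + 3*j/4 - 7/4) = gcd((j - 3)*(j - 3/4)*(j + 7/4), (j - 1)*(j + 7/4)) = j + 7/4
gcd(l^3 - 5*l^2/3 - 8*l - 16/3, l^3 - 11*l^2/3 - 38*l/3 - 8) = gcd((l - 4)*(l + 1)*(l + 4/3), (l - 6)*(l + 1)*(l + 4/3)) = l^2 + 7*l/3 + 4/3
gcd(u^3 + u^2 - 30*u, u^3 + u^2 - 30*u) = u^3 + u^2 - 30*u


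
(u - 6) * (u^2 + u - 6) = u^3 - 5*u^2 - 12*u + 36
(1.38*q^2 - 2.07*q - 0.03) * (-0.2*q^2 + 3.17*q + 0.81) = -0.276*q^4 + 4.7886*q^3 - 5.4381*q^2 - 1.7718*q - 0.0243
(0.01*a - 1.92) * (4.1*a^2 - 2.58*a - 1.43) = 0.041*a^3 - 7.8978*a^2 + 4.9393*a + 2.7456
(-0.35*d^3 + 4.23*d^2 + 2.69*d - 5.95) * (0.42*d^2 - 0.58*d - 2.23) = -0.147*d^5 + 1.9796*d^4 - 0.5431*d^3 - 13.4921*d^2 - 2.5477*d + 13.2685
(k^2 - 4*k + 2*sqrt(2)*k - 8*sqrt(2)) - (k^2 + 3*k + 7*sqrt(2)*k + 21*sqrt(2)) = -5*sqrt(2)*k - 7*k - 29*sqrt(2)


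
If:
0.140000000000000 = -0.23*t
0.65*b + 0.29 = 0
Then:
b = -0.45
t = -0.61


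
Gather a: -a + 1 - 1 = -a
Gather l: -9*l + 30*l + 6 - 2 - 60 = 21*l - 56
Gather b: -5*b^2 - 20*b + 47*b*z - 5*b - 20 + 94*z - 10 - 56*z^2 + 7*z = -5*b^2 + b*(47*z - 25) - 56*z^2 + 101*z - 30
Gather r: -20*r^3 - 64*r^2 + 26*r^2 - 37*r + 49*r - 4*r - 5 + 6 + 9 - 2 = -20*r^3 - 38*r^2 + 8*r + 8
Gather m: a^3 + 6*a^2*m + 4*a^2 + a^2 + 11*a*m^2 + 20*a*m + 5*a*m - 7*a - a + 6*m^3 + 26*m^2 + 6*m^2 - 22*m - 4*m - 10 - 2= a^3 + 5*a^2 - 8*a + 6*m^3 + m^2*(11*a + 32) + m*(6*a^2 + 25*a - 26) - 12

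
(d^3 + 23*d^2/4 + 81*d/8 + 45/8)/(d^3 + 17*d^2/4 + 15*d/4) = (d + 3/2)/d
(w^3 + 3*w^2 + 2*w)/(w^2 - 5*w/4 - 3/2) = 4*w*(w^2 + 3*w + 2)/(4*w^2 - 5*w - 6)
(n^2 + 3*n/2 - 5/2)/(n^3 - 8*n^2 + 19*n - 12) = (n + 5/2)/(n^2 - 7*n + 12)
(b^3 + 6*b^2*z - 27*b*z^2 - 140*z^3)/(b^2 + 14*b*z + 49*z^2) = (b^2 - b*z - 20*z^2)/(b + 7*z)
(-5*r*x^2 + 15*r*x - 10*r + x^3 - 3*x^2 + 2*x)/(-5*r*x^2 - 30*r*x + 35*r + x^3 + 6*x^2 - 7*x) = (x - 2)/(x + 7)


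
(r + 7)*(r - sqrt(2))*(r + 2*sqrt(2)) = r^3 + sqrt(2)*r^2 + 7*r^2 - 4*r + 7*sqrt(2)*r - 28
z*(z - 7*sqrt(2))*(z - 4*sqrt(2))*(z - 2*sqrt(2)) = z^4 - 13*sqrt(2)*z^3 + 100*z^2 - 112*sqrt(2)*z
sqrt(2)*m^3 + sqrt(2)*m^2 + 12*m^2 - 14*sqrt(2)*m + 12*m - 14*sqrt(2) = (m - sqrt(2))*(m + 7*sqrt(2))*(sqrt(2)*m + sqrt(2))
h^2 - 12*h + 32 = (h - 8)*(h - 4)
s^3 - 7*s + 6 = (s - 2)*(s - 1)*(s + 3)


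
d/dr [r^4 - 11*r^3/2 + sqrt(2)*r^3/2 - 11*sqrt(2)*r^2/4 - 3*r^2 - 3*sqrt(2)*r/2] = 4*r^3 - 33*r^2/2 + 3*sqrt(2)*r^2/2 - 11*sqrt(2)*r/2 - 6*r - 3*sqrt(2)/2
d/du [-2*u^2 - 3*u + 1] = -4*u - 3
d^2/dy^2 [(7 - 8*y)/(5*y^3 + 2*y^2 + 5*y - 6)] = 2*(-600*y^5 + 810*y^4 + 728*y^3 - 831*y^2 + 552*y + 19)/(125*y^9 + 150*y^8 + 435*y^7 - 142*y^6 + 75*y^5 - 822*y^4 + 305*y^3 - 234*y^2 + 540*y - 216)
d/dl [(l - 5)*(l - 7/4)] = 2*l - 27/4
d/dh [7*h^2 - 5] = 14*h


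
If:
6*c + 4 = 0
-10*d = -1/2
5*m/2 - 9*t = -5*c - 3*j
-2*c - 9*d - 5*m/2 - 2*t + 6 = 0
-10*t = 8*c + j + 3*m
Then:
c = -2/3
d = 1/20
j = -4438/2535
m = 14587/5070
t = -523/3380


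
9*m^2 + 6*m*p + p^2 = (3*m + p)^2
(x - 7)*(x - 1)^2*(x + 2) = x^4 - 7*x^3 - 3*x^2 + 23*x - 14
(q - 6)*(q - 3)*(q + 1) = q^3 - 8*q^2 + 9*q + 18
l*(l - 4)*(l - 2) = l^3 - 6*l^2 + 8*l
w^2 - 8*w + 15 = (w - 5)*(w - 3)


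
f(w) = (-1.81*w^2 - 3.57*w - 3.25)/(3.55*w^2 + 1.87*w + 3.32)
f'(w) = (-7.1*w - 1.87)*(-1.81*w^2 - 3.57*w - 3.25)/(3.55*w^2 + 1.87*w + 3.32)^2 + (-3.62*w - 3.57)/(3.55*w^2 + 1.87*w + 3.32)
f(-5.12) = -0.37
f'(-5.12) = 0.02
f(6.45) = -0.62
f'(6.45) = 0.02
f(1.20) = -0.95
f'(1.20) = 0.18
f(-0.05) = -0.95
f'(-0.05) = -0.60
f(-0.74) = -0.41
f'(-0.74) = -0.59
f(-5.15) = -0.37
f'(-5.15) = 0.02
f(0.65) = -1.05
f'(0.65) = 0.15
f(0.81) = -1.02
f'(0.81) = 0.18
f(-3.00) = -0.30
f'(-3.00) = 0.05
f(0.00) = -0.98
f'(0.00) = -0.52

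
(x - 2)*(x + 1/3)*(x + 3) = x^3 + 4*x^2/3 - 17*x/3 - 2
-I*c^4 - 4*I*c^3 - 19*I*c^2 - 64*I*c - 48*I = (c + 3)*(c - 4*I)*(c + 4*I)*(-I*c - I)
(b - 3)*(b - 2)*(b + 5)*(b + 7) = b^4 + 7*b^3 - 19*b^2 - 103*b + 210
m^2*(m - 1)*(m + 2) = m^4 + m^3 - 2*m^2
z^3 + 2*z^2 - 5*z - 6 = (z - 2)*(z + 1)*(z + 3)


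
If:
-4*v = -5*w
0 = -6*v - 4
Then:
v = -2/3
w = -8/15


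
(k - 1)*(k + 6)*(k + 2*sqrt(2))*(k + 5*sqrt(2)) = k^4 + 5*k^3 + 7*sqrt(2)*k^3 + 14*k^2 + 35*sqrt(2)*k^2 - 42*sqrt(2)*k + 100*k - 120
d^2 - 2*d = d*(d - 2)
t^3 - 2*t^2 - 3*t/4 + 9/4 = (t - 3/2)^2*(t + 1)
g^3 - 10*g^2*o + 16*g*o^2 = g*(g - 8*o)*(g - 2*o)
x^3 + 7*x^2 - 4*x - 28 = (x - 2)*(x + 2)*(x + 7)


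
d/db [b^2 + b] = 2*b + 1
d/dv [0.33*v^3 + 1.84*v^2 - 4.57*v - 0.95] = 0.99*v^2 + 3.68*v - 4.57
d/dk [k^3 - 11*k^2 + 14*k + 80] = 3*k^2 - 22*k + 14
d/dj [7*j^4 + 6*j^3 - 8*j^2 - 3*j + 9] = 28*j^3 + 18*j^2 - 16*j - 3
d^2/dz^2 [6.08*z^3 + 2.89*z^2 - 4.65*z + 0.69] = 36.48*z + 5.78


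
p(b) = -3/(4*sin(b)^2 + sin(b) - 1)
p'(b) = -3*(-8*sin(b)*cos(b) - cos(b))/(4*sin(b)^2 + sin(b) - 1)^2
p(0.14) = 3.83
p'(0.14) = 10.27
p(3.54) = 3.82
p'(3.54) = 9.42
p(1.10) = -0.98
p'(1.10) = 1.18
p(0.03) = 3.10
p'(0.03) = 3.98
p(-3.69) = -4.93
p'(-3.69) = -35.75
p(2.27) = -1.42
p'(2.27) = -3.09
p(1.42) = -0.77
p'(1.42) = 0.26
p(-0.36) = 3.51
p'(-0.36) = -6.97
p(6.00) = 3.10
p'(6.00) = -3.80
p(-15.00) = -72.80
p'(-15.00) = 5639.68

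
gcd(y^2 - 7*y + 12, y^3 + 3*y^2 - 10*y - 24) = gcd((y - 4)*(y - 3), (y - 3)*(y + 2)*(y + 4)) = y - 3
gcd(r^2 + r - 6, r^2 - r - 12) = r + 3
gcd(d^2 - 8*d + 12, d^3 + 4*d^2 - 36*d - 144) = d - 6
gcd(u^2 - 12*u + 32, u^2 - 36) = 1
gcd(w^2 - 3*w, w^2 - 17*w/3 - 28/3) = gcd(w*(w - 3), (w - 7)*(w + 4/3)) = 1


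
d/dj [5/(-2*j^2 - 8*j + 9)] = 20*(j + 2)/(2*j^2 + 8*j - 9)^2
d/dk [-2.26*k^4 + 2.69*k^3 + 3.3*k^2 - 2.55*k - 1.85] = -9.04*k^3 + 8.07*k^2 + 6.6*k - 2.55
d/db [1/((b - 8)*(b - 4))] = 2*(6 - b)/(b^4 - 24*b^3 + 208*b^2 - 768*b + 1024)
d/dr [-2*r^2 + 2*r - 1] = 2 - 4*r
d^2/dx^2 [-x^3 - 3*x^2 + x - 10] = -6*x - 6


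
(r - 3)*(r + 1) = r^2 - 2*r - 3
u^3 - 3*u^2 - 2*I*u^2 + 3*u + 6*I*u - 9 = (u - 3)*(u - 3*I)*(u + I)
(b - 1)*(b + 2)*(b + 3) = b^3 + 4*b^2 + b - 6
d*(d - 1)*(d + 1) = d^3 - d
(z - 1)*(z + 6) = z^2 + 5*z - 6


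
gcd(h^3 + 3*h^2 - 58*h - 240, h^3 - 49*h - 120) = h^2 - 3*h - 40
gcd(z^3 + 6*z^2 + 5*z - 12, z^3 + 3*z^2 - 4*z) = z^2 + 3*z - 4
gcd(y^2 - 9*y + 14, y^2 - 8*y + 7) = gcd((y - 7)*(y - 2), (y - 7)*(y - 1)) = y - 7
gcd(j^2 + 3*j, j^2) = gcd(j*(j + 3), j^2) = j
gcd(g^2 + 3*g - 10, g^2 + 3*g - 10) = g^2 + 3*g - 10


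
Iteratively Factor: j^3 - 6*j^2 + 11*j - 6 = (j - 1)*(j^2 - 5*j + 6) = (j - 2)*(j - 1)*(j - 3)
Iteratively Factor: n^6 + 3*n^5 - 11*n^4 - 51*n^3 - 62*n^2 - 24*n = (n - 4)*(n^5 + 7*n^4 + 17*n^3 + 17*n^2 + 6*n) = (n - 4)*(n + 1)*(n^4 + 6*n^3 + 11*n^2 + 6*n) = n*(n - 4)*(n + 1)*(n^3 + 6*n^2 + 11*n + 6) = n*(n - 4)*(n + 1)*(n + 2)*(n^2 + 4*n + 3) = n*(n - 4)*(n + 1)*(n + 2)*(n + 3)*(n + 1)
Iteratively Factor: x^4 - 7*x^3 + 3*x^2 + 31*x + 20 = (x - 5)*(x^3 - 2*x^2 - 7*x - 4) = (x - 5)*(x - 4)*(x^2 + 2*x + 1) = (x - 5)*(x - 4)*(x + 1)*(x + 1)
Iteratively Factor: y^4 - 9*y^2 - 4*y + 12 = (y + 2)*(y^3 - 2*y^2 - 5*y + 6) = (y + 2)^2*(y^2 - 4*y + 3) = (y - 1)*(y + 2)^2*(y - 3)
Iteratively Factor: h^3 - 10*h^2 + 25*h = (h - 5)*(h^2 - 5*h) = (h - 5)^2*(h)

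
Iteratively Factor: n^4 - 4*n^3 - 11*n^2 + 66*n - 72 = (n + 4)*(n^3 - 8*n^2 + 21*n - 18) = (n - 3)*(n + 4)*(n^2 - 5*n + 6) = (n - 3)*(n - 2)*(n + 4)*(n - 3)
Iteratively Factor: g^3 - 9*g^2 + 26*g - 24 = (g - 3)*(g^2 - 6*g + 8) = (g - 3)*(g - 2)*(g - 4)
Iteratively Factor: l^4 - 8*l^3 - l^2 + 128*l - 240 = (l + 4)*(l^3 - 12*l^2 + 47*l - 60) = (l - 3)*(l + 4)*(l^2 - 9*l + 20) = (l - 4)*(l - 3)*(l + 4)*(l - 5)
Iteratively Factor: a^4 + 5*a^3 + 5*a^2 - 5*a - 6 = (a + 2)*(a^3 + 3*a^2 - a - 3) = (a - 1)*(a + 2)*(a^2 + 4*a + 3) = (a - 1)*(a + 1)*(a + 2)*(a + 3)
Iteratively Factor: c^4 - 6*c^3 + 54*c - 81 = (c + 3)*(c^3 - 9*c^2 + 27*c - 27) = (c - 3)*(c + 3)*(c^2 - 6*c + 9) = (c - 3)^2*(c + 3)*(c - 3)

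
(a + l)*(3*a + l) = 3*a^2 + 4*a*l + l^2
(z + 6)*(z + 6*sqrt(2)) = z^2 + 6*z + 6*sqrt(2)*z + 36*sqrt(2)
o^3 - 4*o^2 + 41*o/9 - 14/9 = (o - 7/3)*(o - 1)*(o - 2/3)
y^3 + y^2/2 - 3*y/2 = y*(y - 1)*(y + 3/2)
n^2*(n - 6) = n^3 - 6*n^2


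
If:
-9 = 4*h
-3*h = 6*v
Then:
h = -9/4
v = 9/8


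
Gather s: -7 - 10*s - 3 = -10*s - 10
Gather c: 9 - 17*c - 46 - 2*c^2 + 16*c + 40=-2*c^2 - c + 3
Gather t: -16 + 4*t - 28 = 4*t - 44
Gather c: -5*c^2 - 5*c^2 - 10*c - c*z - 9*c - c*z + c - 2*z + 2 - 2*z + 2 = -10*c^2 + c*(-2*z - 18) - 4*z + 4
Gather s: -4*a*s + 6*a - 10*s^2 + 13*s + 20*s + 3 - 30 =6*a - 10*s^2 + s*(33 - 4*a) - 27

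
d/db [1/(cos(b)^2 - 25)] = 2*sin(b)*cos(b)/(cos(b)^2 - 25)^2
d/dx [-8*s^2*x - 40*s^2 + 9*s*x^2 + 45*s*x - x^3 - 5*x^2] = -8*s^2 + 18*s*x + 45*s - 3*x^2 - 10*x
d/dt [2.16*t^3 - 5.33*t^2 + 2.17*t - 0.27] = 6.48*t^2 - 10.66*t + 2.17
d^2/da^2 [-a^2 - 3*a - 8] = -2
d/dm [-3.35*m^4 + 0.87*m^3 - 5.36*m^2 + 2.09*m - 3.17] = -13.4*m^3 + 2.61*m^2 - 10.72*m + 2.09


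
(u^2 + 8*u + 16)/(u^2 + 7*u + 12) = (u + 4)/(u + 3)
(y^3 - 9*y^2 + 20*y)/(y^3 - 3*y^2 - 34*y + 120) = y/(y + 6)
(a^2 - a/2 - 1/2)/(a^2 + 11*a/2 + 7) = (2*a^2 - a - 1)/(2*a^2 + 11*a + 14)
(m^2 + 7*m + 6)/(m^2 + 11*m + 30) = (m + 1)/(m + 5)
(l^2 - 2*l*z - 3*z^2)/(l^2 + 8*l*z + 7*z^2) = (l - 3*z)/(l + 7*z)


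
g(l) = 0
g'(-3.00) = 0.00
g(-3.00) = 0.00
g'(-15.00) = 0.00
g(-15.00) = 0.00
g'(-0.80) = 0.00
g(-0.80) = 0.00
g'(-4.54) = 0.00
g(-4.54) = 0.00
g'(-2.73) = 0.00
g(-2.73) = 0.00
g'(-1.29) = 0.00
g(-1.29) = 0.00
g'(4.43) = 0.00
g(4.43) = 0.00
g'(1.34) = 0.00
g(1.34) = 0.00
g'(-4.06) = 0.00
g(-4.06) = 0.00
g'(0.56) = 0.00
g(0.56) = 0.00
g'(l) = 0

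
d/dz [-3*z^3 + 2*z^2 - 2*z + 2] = -9*z^2 + 4*z - 2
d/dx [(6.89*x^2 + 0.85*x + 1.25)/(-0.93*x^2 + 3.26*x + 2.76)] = (23.2519*x^2 + 40.3578*x - 1.729)/(0.8649*x^4 - 6.0636*x^3 + 5.494*x^2 + 17.9952*x + 7.6176)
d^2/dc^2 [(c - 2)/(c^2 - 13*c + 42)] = 2*(3*(5 - c)*(c^2 - 13*c + 42) + (c - 2)*(2*c - 13)^2)/(c^2 - 13*c + 42)^3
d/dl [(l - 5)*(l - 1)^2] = (l - 1)*(3*l - 11)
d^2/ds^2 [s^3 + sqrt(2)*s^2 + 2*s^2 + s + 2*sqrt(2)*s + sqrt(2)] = 6*s + 2*sqrt(2) + 4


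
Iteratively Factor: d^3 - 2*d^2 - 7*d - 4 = (d + 1)*(d^2 - 3*d - 4) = (d + 1)^2*(d - 4)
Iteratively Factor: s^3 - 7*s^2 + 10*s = (s)*(s^2 - 7*s + 10) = s*(s - 2)*(s - 5)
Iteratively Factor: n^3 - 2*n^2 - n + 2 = (n - 2)*(n^2 - 1) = (n - 2)*(n + 1)*(n - 1)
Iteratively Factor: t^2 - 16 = (t - 4)*(t + 4)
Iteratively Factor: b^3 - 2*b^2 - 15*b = (b - 5)*(b^2 + 3*b) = (b - 5)*(b + 3)*(b)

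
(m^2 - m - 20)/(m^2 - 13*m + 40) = (m + 4)/(m - 8)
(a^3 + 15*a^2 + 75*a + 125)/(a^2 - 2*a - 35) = (a^2 + 10*a + 25)/(a - 7)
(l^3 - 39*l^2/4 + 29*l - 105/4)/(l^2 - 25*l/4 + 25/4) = (4*l^2 - 19*l + 21)/(4*l - 5)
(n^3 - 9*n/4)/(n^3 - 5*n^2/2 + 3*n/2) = (n + 3/2)/(n - 1)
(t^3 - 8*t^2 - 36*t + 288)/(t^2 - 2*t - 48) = t - 6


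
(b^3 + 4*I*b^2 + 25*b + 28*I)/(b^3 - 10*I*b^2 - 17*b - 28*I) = (b + 7*I)/(b - 7*I)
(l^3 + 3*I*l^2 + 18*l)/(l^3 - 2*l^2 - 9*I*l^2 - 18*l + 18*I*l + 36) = l*(l + 6*I)/(l^2 - 2*l*(1 + 3*I) + 12*I)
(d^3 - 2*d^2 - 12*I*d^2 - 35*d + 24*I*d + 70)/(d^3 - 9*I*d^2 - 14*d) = (d^2 - d*(2 + 5*I) + 10*I)/(d*(d - 2*I))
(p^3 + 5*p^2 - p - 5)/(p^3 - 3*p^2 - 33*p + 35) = (p + 1)/(p - 7)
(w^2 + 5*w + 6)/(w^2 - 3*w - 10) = (w + 3)/(w - 5)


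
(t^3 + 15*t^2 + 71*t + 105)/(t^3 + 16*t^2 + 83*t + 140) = (t + 3)/(t + 4)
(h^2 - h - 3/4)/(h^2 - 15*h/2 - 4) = (h - 3/2)/(h - 8)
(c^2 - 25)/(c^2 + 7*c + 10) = (c - 5)/(c + 2)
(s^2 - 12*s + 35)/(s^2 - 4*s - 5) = (s - 7)/(s + 1)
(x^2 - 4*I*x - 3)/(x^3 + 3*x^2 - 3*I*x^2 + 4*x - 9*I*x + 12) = (x^2 - 4*I*x - 3)/(x^3 + 3*x^2*(1 - I) + x*(4 - 9*I) + 12)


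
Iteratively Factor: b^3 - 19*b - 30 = (b + 3)*(b^2 - 3*b - 10) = (b - 5)*(b + 3)*(b + 2)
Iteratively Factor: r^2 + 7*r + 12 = (r + 3)*(r + 4)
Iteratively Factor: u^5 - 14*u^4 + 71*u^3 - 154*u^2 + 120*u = (u - 2)*(u^4 - 12*u^3 + 47*u^2 - 60*u) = (u - 3)*(u - 2)*(u^3 - 9*u^2 + 20*u) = (u - 4)*(u - 3)*(u - 2)*(u^2 - 5*u) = u*(u - 4)*(u - 3)*(u - 2)*(u - 5)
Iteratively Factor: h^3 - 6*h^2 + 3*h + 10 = (h + 1)*(h^2 - 7*h + 10) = (h - 2)*(h + 1)*(h - 5)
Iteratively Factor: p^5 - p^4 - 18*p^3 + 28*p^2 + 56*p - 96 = (p - 3)*(p^4 + 2*p^3 - 12*p^2 - 8*p + 32) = (p - 3)*(p + 4)*(p^3 - 2*p^2 - 4*p + 8) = (p - 3)*(p + 2)*(p + 4)*(p^2 - 4*p + 4) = (p - 3)*(p - 2)*(p + 2)*(p + 4)*(p - 2)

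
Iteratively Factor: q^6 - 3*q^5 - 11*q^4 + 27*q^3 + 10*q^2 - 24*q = (q - 1)*(q^5 - 2*q^4 - 13*q^3 + 14*q^2 + 24*q) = (q - 1)*(q + 1)*(q^4 - 3*q^3 - 10*q^2 + 24*q) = (q - 1)*(q + 1)*(q + 3)*(q^3 - 6*q^2 + 8*q) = (q - 2)*(q - 1)*(q + 1)*(q + 3)*(q^2 - 4*q) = (q - 4)*(q - 2)*(q - 1)*(q + 1)*(q + 3)*(q)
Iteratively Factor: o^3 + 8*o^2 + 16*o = (o)*(o^2 + 8*o + 16) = o*(o + 4)*(o + 4)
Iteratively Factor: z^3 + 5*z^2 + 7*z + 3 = (z + 1)*(z^2 + 4*z + 3) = (z + 1)^2*(z + 3)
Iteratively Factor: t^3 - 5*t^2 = (t)*(t^2 - 5*t) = t^2*(t - 5)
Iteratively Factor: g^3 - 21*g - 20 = (g + 1)*(g^2 - g - 20) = (g - 5)*(g + 1)*(g + 4)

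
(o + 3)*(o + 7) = o^2 + 10*o + 21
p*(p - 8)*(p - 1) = p^3 - 9*p^2 + 8*p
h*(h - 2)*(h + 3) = h^3 + h^2 - 6*h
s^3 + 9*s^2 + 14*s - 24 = (s - 1)*(s + 4)*(s + 6)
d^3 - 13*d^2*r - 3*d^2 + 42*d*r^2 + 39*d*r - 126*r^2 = (d - 3)*(d - 7*r)*(d - 6*r)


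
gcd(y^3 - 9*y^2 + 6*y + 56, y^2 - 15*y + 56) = y - 7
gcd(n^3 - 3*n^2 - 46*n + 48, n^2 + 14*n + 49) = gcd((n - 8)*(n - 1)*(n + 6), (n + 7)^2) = 1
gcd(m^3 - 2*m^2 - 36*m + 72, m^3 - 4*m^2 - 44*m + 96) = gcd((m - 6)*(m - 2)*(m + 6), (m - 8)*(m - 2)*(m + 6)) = m^2 + 4*m - 12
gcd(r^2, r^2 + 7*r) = r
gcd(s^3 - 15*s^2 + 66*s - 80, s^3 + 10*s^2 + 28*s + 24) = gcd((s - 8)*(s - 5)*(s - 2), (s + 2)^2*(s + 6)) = 1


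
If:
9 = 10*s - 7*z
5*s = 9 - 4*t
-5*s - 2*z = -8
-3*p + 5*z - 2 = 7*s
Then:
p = -151/55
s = 74/55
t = 25/44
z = 7/11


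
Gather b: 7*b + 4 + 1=7*b + 5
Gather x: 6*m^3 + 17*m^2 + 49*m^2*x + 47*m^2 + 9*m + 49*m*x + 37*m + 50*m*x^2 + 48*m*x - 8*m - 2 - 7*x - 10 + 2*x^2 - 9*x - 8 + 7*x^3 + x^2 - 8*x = 6*m^3 + 64*m^2 + 38*m + 7*x^3 + x^2*(50*m + 3) + x*(49*m^2 + 97*m - 24) - 20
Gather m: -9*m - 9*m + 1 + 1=2 - 18*m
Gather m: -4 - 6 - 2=-12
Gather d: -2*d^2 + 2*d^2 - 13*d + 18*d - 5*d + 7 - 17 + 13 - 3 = 0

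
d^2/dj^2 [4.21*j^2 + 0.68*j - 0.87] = 8.42000000000000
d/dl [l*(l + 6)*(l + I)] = 3*l^2 + 2*l*(6 + I) + 6*I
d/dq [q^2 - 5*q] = 2*q - 5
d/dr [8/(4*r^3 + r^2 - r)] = 8*(-12*r^2 - 2*r + 1)/(r^2*(4*r^2 + r - 1)^2)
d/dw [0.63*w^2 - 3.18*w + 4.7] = 1.26*w - 3.18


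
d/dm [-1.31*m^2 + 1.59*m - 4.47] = 1.59 - 2.62*m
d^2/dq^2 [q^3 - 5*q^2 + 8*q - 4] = 6*q - 10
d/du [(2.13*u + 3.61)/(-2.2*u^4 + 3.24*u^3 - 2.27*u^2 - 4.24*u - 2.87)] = (14.058*u^4 + 17.9656*u^3 - 30.2541*u^2 + 16.3894*u + 9.1933)/(4.84*u^8 - 14.256*u^7 + 20.4856*u^6 + 3.9464*u^5 - 9.6943*u^4 + 0.651999999999997*u^3 + 31.0074*u^2 + 24.3376*u + 8.2369)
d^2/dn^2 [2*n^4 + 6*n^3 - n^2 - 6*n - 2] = 24*n^2 + 36*n - 2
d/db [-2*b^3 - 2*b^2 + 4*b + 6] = -6*b^2 - 4*b + 4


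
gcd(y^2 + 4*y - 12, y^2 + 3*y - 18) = y + 6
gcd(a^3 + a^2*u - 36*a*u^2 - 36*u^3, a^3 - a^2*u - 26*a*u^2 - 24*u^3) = -a^2 + 5*a*u + 6*u^2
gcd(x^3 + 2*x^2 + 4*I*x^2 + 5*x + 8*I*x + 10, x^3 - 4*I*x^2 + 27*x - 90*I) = x + 5*I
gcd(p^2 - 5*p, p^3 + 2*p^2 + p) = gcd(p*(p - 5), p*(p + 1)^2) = p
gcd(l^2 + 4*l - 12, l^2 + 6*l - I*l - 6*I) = l + 6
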